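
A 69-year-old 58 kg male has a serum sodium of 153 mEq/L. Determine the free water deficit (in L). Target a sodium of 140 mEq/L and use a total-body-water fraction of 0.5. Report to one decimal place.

2.7 L

TBW = 0.5 · 58 = 29 L
Free water deficit = TBW · (Na/140 − 1)
= 29 · (153/140 − 1)
= 29 · 0.0929
= 2.69 L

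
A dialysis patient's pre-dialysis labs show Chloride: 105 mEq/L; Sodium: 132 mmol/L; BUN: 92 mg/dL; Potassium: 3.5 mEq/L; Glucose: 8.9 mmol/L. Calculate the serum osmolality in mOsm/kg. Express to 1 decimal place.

Calculated osmolality = 2·Na + glucose + BUN/2.8
= 2·132 + 8.9 + 92/2.8
= 264 + 8.90 + 32.86
= 305.76 mOsm/kg

305.8 mOsm/kg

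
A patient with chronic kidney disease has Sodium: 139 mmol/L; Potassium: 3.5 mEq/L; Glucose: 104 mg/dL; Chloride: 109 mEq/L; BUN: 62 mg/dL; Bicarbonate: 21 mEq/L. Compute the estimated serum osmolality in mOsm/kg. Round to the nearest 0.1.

305.9 mOsm/kg

Calculated osmolality = 2·Na + glucose/18 + BUN/2.8
= 2·139 + 104/18 + 62/2.8
= 278 + 5.78 + 22.14
= 305.92 mOsm/kg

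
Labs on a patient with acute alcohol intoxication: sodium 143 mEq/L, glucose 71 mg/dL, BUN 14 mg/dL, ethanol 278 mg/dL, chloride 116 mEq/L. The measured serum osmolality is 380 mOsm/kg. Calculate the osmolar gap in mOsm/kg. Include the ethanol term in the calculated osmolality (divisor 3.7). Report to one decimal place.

Calculated osmolality = 2·Na + glucose/18 + BUN/2.8 + ethanol/3.7
= 2·143 + 71/18 + 14/2.8 + 278/3.7
= 286 + 3.94 + 5 + 75.14
= 370.08 mOsm/kg ≈ 370.1 mOsm/kg
Osmolar gap = measured − calculated = 380 − 370.1 = 9.9 mOsm/kg

9.9 mOsm/kg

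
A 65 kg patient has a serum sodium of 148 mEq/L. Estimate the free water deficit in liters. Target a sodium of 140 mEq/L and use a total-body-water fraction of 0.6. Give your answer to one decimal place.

2.2 L

TBW = 0.6 · 65 = 39 L
Free water deficit = TBW · (Na/140 − 1)
= 39 · (148/140 − 1)
= 39 · 0.0571
= 2.23 L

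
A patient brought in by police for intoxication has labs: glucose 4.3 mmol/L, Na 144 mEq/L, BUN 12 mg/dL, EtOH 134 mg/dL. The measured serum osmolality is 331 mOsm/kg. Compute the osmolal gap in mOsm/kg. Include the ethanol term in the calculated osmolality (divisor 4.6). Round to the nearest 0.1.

Calculated osmolality = 2·Na + glucose + BUN/2.8 + ethanol/4.6
= 2·144 + 4.3 + 12/2.8 + 134/4.6
= 288 + 4.30 + 4.29 + 29.13
= 325.72 mOsm/kg ≈ 325.7 mOsm/kg
Osmolar gap = measured − calculated = 331 − 325.7 = 5.3 mOsm/kg

5.3 mOsm/kg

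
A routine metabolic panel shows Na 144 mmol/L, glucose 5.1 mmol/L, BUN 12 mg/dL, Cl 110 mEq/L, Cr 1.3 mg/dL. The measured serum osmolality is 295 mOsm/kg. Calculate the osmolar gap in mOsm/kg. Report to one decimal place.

Calculated osmolality = 2·Na + glucose + BUN/2.8
= 2·144 + 5.1 + 12/2.8
= 288 + 5.10 + 4.29
= 297.39 mOsm/kg ≈ 297.4 mOsm/kg
Osmolar gap = measured − calculated = 295 − 297.4 = -2.4 mOsm/kg

-2.4 mOsm/kg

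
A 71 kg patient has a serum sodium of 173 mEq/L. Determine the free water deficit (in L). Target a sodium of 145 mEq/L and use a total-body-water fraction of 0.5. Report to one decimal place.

TBW = 0.5 · 71 = 35.5 L
Free water deficit = TBW · (Na/145 − 1)
= 35.5 · (173/145 − 1)
= 35.5 · 0.1931
= 6.86 L

6.9 L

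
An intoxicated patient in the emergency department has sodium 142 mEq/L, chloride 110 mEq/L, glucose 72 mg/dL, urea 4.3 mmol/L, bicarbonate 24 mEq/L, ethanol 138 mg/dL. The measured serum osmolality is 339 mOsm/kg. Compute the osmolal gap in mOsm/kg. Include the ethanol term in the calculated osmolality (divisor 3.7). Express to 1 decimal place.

9.4 mOsm/kg

Calculated osmolality = 2·Na + glucose/18 + urea + ethanol/3.7
= 2·142 + 72/18 + 4.3 + 138/3.7
= 284 + 4 + 4.30 + 37.30
= 329.6 mOsm/kg ≈ 329.6 mOsm/kg
Osmolar gap = measured − calculated = 339 − 329.6 = 9.4 mOsm/kg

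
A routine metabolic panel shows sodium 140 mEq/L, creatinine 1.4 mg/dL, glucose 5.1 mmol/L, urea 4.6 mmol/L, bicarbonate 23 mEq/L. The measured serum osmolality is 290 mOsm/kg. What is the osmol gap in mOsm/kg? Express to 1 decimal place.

0.3 mOsm/kg

Calculated osmolality = 2·Na + glucose + urea
= 2·140 + 5.1 + 4.6
= 280 + 5.10 + 4.60
= 289.7 mOsm/kg ≈ 289.7 mOsm/kg
Osmolar gap = measured − calculated = 290 − 289.7 = 0.3 mOsm/kg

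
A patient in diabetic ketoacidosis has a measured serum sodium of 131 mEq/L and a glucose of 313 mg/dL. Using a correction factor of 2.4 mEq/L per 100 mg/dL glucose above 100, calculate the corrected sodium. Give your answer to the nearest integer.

136 mEq/L

Corrected Na = measured Na + 2.4 · (glucose − 100)/100
= 131 + 2.4 · (313 − 100)/100
= 131 + 5.1
= 136.1 mEq/L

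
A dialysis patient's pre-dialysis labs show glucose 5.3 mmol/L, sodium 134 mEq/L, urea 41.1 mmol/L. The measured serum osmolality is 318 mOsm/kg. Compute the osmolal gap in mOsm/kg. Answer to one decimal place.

3.6 mOsm/kg

Calculated osmolality = 2·Na + glucose + urea
= 2·134 + 5.3 + 41.1
= 268 + 5.30 + 41.10
= 314.4 mOsm/kg ≈ 314.4 mOsm/kg
Osmolar gap = measured − calculated = 318 − 314.4 = 3.6 mOsm/kg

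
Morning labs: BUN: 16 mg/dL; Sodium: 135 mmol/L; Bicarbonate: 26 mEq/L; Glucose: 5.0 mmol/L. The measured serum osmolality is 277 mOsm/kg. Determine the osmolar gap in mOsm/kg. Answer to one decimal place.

-3.7 mOsm/kg

Calculated osmolality = 2·Na + glucose + BUN/2.8
= 2·135 + 5 + 16/2.8
= 270 + 5 + 5.71
= 280.71 mOsm/kg ≈ 280.7 mOsm/kg
Osmolar gap = measured − calculated = 277 − 280.7 = -3.7 mOsm/kg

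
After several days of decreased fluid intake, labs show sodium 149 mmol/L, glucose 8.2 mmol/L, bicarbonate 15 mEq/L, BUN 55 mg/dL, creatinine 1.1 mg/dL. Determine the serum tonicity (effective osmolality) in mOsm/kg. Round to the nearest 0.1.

306.2 mOsm/kg

Effective osmolality excludes urea (freely permeant across cell membranes):
2·Na + glucose
= 2·149 + 8.2
= 298 + 8.2
= 306.2 mOsm/kg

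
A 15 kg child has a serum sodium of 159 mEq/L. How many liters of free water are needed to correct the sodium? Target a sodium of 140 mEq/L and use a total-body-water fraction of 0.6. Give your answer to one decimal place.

TBW = 0.6 · 15 = 9 L
Free water deficit = TBW · (Na/140 − 1)
= 9 · (159/140 − 1)
= 9 · 0.1357
= 1.22 L

1.2 L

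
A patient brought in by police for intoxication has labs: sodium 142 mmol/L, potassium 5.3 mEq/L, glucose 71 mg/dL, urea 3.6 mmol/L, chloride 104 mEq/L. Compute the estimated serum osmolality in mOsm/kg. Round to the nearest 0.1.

Calculated osmolality = 2·Na + glucose/18 + urea
= 2·142 + 71/18 + 3.6
= 284 + 3.94 + 3.60
= 291.54 mOsm/kg

291.5 mOsm/kg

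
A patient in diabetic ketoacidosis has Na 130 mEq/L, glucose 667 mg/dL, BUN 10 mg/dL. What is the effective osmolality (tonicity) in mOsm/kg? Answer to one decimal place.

Effective osmolality excludes urea (freely permeant across cell membranes):
2·Na + glucose/18
= 2·130 + 667/18
= 260 + 37.06
= 297.06 mOsm/kg

297.1 mOsm/kg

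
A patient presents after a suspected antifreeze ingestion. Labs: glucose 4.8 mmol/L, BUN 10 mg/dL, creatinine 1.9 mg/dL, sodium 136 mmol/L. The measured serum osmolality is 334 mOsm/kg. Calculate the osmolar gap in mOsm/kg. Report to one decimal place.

53.6 mOsm/kg

Calculated osmolality = 2·Na + glucose + BUN/2.8
= 2·136 + 4.8 + 10/2.8
= 272 + 4.80 + 3.57
= 280.37 mOsm/kg ≈ 280.4 mOsm/kg
Osmolar gap = measured − calculated = 334 − 280.4 = 53.6 mOsm/kg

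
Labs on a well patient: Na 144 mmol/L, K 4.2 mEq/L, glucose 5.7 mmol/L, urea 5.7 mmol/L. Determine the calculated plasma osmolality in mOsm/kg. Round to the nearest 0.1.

299.4 mOsm/kg

Calculated osmolality = 2·Na + glucose + urea
= 2·144 + 5.7 + 5.7
= 288 + 5.70 + 5.70
= 299.4 mOsm/kg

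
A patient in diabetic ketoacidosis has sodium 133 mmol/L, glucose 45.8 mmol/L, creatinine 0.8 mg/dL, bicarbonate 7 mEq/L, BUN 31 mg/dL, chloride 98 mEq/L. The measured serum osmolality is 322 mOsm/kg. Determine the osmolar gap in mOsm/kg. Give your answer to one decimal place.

-0.9 mOsm/kg

Calculated osmolality = 2·Na + glucose + BUN/2.8
= 2·133 + 45.8 + 31/2.8
= 266 + 45.80 + 11.07
= 322.87 mOsm/kg ≈ 322.9 mOsm/kg
Osmolar gap = measured − calculated = 322 − 322.9 = -0.9 mOsm/kg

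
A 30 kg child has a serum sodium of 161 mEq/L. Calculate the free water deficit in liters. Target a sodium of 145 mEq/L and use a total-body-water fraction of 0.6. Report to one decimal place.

2.0 L

TBW = 0.6 · 30 = 18 L
Free water deficit = TBW · (Na/145 − 1)
= 18 · (161/145 − 1)
= 18 · 0.1103
= 1.99 L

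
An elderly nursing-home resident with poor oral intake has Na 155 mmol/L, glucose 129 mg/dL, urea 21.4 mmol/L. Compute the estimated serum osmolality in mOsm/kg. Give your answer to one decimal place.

338.6 mOsm/kg

Calculated osmolality = 2·Na + glucose/18 + urea
= 2·155 + 129/18 + 21.4
= 310 + 7.17 + 21.40
= 338.57 mOsm/kg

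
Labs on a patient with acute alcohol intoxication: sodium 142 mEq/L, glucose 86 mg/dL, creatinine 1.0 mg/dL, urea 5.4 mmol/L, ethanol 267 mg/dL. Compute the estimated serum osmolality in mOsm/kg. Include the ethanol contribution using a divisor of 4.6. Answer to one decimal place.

Calculated osmolality = 2·Na + glucose/18 + urea + ethanol/4.6
= 2·142 + 86/18 + 5.4 + 267/4.6
= 284 + 4.78 + 5.40 + 58.04
= 352.22 mOsm/kg

352.2 mOsm/kg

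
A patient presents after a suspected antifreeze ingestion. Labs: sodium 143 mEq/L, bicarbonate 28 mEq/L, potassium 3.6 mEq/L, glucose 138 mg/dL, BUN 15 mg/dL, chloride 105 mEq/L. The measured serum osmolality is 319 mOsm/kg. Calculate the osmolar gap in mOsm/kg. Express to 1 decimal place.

Calculated osmolality = 2·Na + glucose/18 + BUN/2.8
= 2·143 + 138/18 + 15/2.8
= 286 + 7.67 + 5.36
= 299.03 mOsm/kg ≈ 299.0 mOsm/kg
Osmolar gap = measured − calculated = 319 − 299.0 = 20.0 mOsm/kg

20.0 mOsm/kg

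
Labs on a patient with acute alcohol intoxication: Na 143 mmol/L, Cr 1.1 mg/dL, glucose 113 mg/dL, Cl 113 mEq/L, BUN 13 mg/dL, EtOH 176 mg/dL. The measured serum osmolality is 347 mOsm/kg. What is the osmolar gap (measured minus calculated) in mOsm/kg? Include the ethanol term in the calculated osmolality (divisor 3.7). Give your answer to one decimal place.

2.5 mOsm/kg

Calculated osmolality = 2·Na + glucose/18 + BUN/2.8 + ethanol/3.7
= 2·143 + 113/18 + 13/2.8 + 176/3.7
= 286 + 6.28 + 4.64 + 47.57
= 344.49 mOsm/kg ≈ 344.5 mOsm/kg
Osmolar gap = measured − calculated = 347 − 344.5 = 2.5 mOsm/kg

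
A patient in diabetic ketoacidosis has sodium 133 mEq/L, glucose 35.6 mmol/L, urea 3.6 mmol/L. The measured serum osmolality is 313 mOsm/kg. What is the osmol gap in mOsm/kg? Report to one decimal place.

Calculated osmolality = 2·Na + glucose + urea
= 2·133 + 35.6 + 3.6
= 266 + 35.60 + 3.60
= 305.2 mOsm/kg ≈ 305.2 mOsm/kg
Osmolar gap = measured − calculated = 313 − 305.2 = 7.8 mOsm/kg

7.8 mOsm/kg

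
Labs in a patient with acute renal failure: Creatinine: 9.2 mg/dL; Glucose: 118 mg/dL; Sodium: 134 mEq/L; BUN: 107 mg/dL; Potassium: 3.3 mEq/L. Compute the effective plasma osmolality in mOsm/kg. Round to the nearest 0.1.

Effective osmolality excludes urea (freely permeant across cell membranes):
2·Na + glucose/18
= 2·134 + 118/18
= 268 + 6.56
= 274.56 mOsm/kg

274.6 mOsm/kg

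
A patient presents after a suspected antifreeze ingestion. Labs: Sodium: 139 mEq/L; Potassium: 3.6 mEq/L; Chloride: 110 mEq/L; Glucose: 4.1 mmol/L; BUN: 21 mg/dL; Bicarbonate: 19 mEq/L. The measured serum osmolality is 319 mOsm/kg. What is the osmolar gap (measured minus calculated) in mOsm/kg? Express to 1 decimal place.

Calculated osmolality = 2·Na + glucose + BUN/2.8
= 2·139 + 4.1 + 21/2.8
= 278 + 4.10 + 7.50
= 289.6 mOsm/kg ≈ 289.6 mOsm/kg
Osmolar gap = measured − calculated = 319 − 289.6 = 29.4 mOsm/kg

29.4 mOsm/kg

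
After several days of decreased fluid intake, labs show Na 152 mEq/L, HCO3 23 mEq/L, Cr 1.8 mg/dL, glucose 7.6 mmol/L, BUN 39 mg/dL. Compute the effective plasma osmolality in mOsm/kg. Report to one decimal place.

Effective osmolality excludes urea (freely permeant across cell membranes):
2·Na + glucose
= 2·152 + 7.6
= 304 + 7.6
= 311.6 mOsm/kg

311.6 mOsm/kg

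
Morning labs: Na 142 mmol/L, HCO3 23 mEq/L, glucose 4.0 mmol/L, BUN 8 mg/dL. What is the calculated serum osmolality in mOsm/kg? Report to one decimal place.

Calculated osmolality = 2·Na + glucose + BUN/2.8
= 2·142 + 4 + 8/2.8
= 284 + 4 + 2.86
= 290.86 mOsm/kg

290.9 mOsm/kg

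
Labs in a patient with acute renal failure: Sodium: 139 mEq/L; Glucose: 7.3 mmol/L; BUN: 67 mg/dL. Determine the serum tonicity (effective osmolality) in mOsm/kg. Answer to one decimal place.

285.3 mOsm/kg

Effective osmolality excludes urea (freely permeant across cell membranes):
2·Na + glucose
= 2·139 + 7.3
= 278 + 7.3
= 285.3 mOsm/kg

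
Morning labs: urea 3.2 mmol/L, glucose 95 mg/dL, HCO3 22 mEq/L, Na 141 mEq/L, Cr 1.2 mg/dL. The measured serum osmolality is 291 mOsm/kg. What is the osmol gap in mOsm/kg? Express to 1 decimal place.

Calculated osmolality = 2·Na + glucose/18 + urea
= 2·141 + 95/18 + 3.2
= 282 + 5.28 + 3.20
= 290.48 mOsm/kg ≈ 290.5 mOsm/kg
Osmolar gap = measured − calculated = 291 − 290.5 = 0.5 mOsm/kg

0.5 mOsm/kg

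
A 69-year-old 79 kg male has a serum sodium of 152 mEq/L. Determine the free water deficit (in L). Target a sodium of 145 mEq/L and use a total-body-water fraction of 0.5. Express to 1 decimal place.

1.9 L

TBW = 0.5 · 79 = 39.5 L
Free water deficit = TBW · (Na/145 − 1)
= 39.5 · (152/145 − 1)
= 39.5 · 0.0483
= 1.91 L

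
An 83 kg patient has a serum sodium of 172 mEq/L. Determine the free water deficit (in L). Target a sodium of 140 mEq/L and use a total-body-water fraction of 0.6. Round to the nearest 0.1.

11.4 L

TBW = 0.6 · 83 = 49.8 L
Free water deficit = TBW · (Na/140 − 1)
= 49.8 · (172/140 − 1)
= 49.8 · 0.2286
= 11.38 L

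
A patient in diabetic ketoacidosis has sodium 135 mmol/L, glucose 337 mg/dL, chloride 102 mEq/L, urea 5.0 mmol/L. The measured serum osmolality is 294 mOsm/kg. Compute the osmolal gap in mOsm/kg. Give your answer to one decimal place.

Calculated osmolality = 2·Na + glucose/18 + urea
= 2·135 + 337/18 + 5
= 270 + 18.72 + 5
= 293.72 mOsm/kg ≈ 293.7 mOsm/kg
Osmolar gap = measured − calculated = 294 − 293.7 = 0.3 mOsm/kg

0.3 mOsm/kg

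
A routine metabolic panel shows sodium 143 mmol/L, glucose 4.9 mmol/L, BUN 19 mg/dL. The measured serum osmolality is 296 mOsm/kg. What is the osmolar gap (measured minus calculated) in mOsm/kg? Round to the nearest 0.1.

Calculated osmolality = 2·Na + glucose + BUN/2.8
= 2·143 + 4.9 + 19/2.8
= 286 + 4.90 + 6.79
= 297.69 mOsm/kg ≈ 297.7 mOsm/kg
Osmolar gap = measured − calculated = 296 − 297.7 = -1.7 mOsm/kg

-1.7 mOsm/kg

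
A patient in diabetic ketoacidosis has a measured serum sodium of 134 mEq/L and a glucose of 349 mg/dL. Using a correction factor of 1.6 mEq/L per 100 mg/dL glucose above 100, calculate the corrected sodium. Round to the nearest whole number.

138 mEq/L

Corrected Na = measured Na + 1.6 · (glucose − 100)/100
= 134 + 1.6 · (349 − 100)/100
= 134 + 4
= 138 mEq/L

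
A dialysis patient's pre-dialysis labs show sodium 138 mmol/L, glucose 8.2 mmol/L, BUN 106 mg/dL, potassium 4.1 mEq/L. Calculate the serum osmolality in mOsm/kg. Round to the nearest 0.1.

322.1 mOsm/kg

Calculated osmolality = 2·Na + glucose + BUN/2.8
= 2·138 + 8.2 + 106/2.8
= 276 + 8.20 + 37.86
= 322.06 mOsm/kg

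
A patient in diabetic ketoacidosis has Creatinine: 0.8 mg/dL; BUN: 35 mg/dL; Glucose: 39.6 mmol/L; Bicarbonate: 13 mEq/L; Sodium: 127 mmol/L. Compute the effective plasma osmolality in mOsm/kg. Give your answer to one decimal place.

293.6 mOsm/kg

Effective osmolality excludes urea (freely permeant across cell membranes):
2·Na + glucose
= 2·127 + 39.6
= 254 + 39.6
= 293.6 mOsm/kg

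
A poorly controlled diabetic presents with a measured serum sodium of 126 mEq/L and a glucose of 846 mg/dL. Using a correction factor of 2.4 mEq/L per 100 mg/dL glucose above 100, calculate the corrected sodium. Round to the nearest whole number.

Corrected Na = measured Na + 2.4 · (glucose − 100)/100
= 126 + 2.4 · (846 − 100)/100
= 126 + 17.9
= 143.9 mEq/L

144 mEq/L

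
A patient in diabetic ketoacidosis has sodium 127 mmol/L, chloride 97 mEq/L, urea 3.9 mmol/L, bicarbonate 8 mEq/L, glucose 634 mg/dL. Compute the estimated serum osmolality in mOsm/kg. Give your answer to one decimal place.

Calculated osmolality = 2·Na + glucose/18 + urea
= 2·127 + 634/18 + 3.9
= 254 + 35.22 + 3.90
= 293.12 mOsm/kg

293.1 mOsm/kg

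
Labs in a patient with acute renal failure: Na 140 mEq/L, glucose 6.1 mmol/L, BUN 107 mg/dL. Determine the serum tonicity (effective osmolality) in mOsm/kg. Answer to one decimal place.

286.1 mOsm/kg

Effective osmolality excludes urea (freely permeant across cell membranes):
2·Na + glucose
= 2·140 + 6.1
= 280 + 6.1
= 286.1 mOsm/kg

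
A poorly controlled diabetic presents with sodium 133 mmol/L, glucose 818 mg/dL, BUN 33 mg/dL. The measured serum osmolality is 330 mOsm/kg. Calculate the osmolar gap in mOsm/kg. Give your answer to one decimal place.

Calculated osmolality = 2·Na + glucose/18 + BUN/2.8
= 2·133 + 818/18 + 33/2.8
= 266 + 45.44 + 11.79
= 323.23 mOsm/kg ≈ 323.2 mOsm/kg
Osmolar gap = measured − calculated = 330 − 323.2 = 6.8 mOsm/kg

6.8 mOsm/kg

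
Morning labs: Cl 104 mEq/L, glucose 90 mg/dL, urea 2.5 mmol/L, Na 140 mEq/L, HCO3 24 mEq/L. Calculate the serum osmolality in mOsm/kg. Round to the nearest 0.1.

287.5 mOsm/kg

Calculated osmolality = 2·Na + glucose/18 + urea
= 2·140 + 90/18 + 2.5
= 280 + 5 + 2.50
= 287.5 mOsm/kg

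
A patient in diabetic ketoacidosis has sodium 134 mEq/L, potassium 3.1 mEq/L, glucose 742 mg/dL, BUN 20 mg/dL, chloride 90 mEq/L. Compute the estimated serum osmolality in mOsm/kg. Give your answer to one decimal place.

Calculated osmolality = 2·Na + glucose/18 + BUN/2.8
= 2·134 + 742/18 + 20/2.8
= 268 + 41.22 + 7.14
= 316.36 mOsm/kg

316.4 mOsm/kg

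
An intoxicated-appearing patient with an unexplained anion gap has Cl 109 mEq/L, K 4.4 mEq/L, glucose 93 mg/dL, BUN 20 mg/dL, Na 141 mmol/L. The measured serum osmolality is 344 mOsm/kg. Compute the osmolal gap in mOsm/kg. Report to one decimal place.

49.7 mOsm/kg

Calculated osmolality = 2·Na + glucose/18 + BUN/2.8
= 2·141 + 93/18 + 20/2.8
= 282 + 5.17 + 7.14
= 294.31 mOsm/kg ≈ 294.3 mOsm/kg
Osmolar gap = measured − calculated = 344 − 294.3 = 49.7 mOsm/kg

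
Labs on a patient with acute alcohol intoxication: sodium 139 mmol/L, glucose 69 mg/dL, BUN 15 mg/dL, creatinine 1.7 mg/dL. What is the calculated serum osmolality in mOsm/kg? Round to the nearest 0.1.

Calculated osmolality = 2·Na + glucose/18 + BUN/2.8
= 2·139 + 69/18 + 15/2.8
= 278 + 3.83 + 5.36
= 287.19 mOsm/kg

287.2 mOsm/kg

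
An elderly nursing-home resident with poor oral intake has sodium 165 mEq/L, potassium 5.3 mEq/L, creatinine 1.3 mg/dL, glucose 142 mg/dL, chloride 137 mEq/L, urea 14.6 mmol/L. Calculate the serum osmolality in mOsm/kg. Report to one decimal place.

Calculated osmolality = 2·Na + glucose/18 + urea
= 2·165 + 142/18 + 14.6
= 330 + 7.89 + 14.60
= 352.49 mOsm/kg

352.5 mOsm/kg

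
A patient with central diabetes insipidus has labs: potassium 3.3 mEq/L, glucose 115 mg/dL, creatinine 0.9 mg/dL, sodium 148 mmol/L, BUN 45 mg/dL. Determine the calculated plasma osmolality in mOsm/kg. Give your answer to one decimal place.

318.5 mOsm/kg

Calculated osmolality = 2·Na + glucose/18 + BUN/2.8
= 2·148 + 115/18 + 45/2.8
= 296 + 6.39 + 16.07
= 318.46 mOsm/kg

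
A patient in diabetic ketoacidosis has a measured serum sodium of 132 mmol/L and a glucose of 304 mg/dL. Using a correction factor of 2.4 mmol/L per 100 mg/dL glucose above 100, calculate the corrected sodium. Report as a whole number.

Corrected Na = measured Na + 2.4 · (glucose − 100)/100
= 132 + 2.4 · (304 − 100)/100
= 132 + 4.9
= 136.9 mmol/L

137 mmol/L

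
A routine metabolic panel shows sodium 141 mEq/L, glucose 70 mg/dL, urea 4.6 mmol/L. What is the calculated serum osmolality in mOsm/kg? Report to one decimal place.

Calculated osmolality = 2·Na + glucose/18 + urea
= 2·141 + 70/18 + 4.6
= 282 + 3.89 + 4.60
= 290.49 mOsm/kg

290.5 mOsm/kg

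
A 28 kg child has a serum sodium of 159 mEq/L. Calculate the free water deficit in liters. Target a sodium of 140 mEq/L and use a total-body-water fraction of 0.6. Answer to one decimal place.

TBW = 0.6 · 28 = 16.8 L
Free water deficit = TBW · (Na/140 − 1)
= 16.8 · (159/140 − 1)
= 16.8 · 0.1357
= 2.28 L

2.3 L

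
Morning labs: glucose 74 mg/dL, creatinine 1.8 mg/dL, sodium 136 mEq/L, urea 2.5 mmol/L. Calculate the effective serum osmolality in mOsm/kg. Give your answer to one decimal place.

276.1 mOsm/kg

Effective osmolality excludes urea (freely permeant across cell membranes):
2·Na + glucose/18
= 2·136 + 74/18
= 272 + 4.11
= 276.11 mOsm/kg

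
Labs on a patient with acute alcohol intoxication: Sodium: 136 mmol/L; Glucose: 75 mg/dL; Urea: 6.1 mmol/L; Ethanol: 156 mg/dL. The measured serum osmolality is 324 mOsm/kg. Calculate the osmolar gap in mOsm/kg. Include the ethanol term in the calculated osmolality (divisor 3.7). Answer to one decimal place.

Calculated osmolality = 2·Na + glucose/18 + urea + ethanol/3.7
= 2·136 + 75/18 + 6.1 + 156/3.7
= 272 + 4.17 + 6.10 + 42.16
= 324.43 mOsm/kg ≈ 324.4 mOsm/kg
Osmolar gap = measured − calculated = 324 − 324.4 = -0.4 mOsm/kg

-0.4 mOsm/kg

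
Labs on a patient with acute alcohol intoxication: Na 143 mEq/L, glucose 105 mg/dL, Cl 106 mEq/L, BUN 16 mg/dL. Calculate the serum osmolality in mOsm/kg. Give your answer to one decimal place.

297.5 mOsm/kg

Calculated osmolality = 2·Na + glucose/18 + BUN/2.8
= 2·143 + 105/18 + 16/2.8
= 286 + 5.83 + 5.71
= 297.54 mOsm/kg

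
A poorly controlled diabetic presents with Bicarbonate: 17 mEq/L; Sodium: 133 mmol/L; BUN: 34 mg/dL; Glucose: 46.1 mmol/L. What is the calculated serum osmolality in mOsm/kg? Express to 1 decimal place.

324.2 mOsm/kg

Calculated osmolality = 2·Na + glucose + BUN/2.8
= 2·133 + 46.1 + 34/2.8
= 266 + 46.10 + 12.14
= 324.24 mOsm/kg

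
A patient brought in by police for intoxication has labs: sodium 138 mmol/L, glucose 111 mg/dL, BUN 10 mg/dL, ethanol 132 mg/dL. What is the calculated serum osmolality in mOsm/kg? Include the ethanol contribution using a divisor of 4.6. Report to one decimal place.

314.4 mOsm/kg

Calculated osmolality = 2·Na + glucose/18 + BUN/2.8 + ethanol/4.6
= 2·138 + 111/18 + 10/2.8 + 132/4.6
= 276 + 6.17 + 3.57 + 28.70
= 314.44 mOsm/kg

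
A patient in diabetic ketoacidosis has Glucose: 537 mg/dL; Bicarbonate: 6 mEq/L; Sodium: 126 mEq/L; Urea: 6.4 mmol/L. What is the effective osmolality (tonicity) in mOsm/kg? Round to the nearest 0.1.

281.8 mOsm/kg

Effective osmolality excludes urea (freely permeant across cell membranes):
2·Na + glucose/18
= 2·126 + 537/18
= 252 + 29.83
= 281.83 mOsm/kg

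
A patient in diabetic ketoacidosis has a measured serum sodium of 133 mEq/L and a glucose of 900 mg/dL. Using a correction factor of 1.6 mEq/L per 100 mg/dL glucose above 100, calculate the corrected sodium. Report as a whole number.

146 mEq/L

Corrected Na = measured Na + 1.6 · (glucose − 100)/100
= 133 + 1.6 · (900 − 100)/100
= 133 + 12.8
= 145.8 mEq/L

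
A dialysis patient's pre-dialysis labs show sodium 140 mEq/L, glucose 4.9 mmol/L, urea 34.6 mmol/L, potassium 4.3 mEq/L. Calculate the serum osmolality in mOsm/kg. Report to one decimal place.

Calculated osmolality = 2·Na + glucose + urea
= 2·140 + 4.9 + 34.6
= 280 + 4.90 + 34.60
= 319.5 mOsm/kg

319.5 mOsm/kg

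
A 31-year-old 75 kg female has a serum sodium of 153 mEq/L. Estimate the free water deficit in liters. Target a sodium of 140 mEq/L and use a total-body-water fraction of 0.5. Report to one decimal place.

TBW = 0.5 · 75 = 37.5 L
Free water deficit = TBW · (Na/140 − 1)
= 37.5 · (153/140 − 1)
= 37.5 · 0.0929
= 3.48 L

3.5 L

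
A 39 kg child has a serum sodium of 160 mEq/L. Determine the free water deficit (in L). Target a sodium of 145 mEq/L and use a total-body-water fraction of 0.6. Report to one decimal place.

2.4 L

TBW = 0.6 · 39 = 23.4 L
Free water deficit = TBW · (Na/145 − 1)
= 23.4 · (160/145 − 1)
= 23.4 · 0.1034
= 2.42 L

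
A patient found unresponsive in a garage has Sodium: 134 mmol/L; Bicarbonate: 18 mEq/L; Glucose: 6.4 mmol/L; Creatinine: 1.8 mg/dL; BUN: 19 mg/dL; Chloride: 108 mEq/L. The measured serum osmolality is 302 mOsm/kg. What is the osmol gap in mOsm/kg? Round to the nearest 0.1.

Calculated osmolality = 2·Na + glucose + BUN/2.8
= 2·134 + 6.4 + 19/2.8
= 268 + 6.40 + 6.79
= 281.19 mOsm/kg ≈ 281.2 mOsm/kg
Osmolar gap = measured − calculated = 302 − 281.2 = 20.8 mOsm/kg

20.8 mOsm/kg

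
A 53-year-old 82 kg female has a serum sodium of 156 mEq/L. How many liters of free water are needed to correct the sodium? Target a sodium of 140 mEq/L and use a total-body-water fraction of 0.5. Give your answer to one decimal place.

TBW = 0.5 · 82 = 41 L
Free water deficit = TBW · (Na/140 − 1)
= 41 · (156/140 − 1)
= 41 · 0.1143
= 4.69 L

4.7 L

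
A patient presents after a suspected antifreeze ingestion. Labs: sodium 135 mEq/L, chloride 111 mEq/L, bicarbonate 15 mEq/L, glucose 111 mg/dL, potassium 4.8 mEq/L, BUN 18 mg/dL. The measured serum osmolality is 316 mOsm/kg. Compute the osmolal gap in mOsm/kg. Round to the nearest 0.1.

33.4 mOsm/kg

Calculated osmolality = 2·Na + glucose/18 + BUN/2.8
= 2·135 + 111/18 + 18/2.8
= 270 + 6.17 + 6.43
= 282.6 mOsm/kg ≈ 282.6 mOsm/kg
Osmolar gap = measured − calculated = 316 − 282.6 = 33.4 mOsm/kg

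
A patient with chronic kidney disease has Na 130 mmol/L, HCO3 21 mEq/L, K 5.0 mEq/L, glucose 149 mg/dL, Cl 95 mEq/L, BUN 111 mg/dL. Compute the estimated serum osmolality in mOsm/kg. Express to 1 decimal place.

Calculated osmolality = 2·Na + glucose/18 + BUN/2.8
= 2·130 + 149/18 + 111/2.8
= 260 + 8.28 + 39.64
= 307.92 mOsm/kg

307.9 mOsm/kg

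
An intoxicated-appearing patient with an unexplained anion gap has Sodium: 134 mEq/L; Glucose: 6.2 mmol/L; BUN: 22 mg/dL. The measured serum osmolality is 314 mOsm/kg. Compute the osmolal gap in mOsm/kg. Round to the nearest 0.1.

31.9 mOsm/kg

Calculated osmolality = 2·Na + glucose + BUN/2.8
= 2·134 + 6.2 + 22/2.8
= 268 + 6.20 + 7.86
= 282.06 mOsm/kg ≈ 282.1 mOsm/kg
Osmolar gap = measured − calculated = 314 − 282.1 = 31.9 mOsm/kg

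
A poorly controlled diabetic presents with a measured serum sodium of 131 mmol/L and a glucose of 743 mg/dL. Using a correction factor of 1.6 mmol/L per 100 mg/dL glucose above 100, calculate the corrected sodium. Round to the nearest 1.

Corrected Na = measured Na + 1.6 · (glucose − 100)/100
= 131 + 1.6 · (743 − 100)/100
= 131 + 10.3
= 141.3 mmol/L

141 mmol/L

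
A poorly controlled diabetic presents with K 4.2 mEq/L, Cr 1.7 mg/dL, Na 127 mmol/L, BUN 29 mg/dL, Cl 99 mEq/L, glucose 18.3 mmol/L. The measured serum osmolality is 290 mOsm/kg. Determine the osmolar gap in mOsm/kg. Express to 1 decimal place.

7.3 mOsm/kg

Calculated osmolality = 2·Na + glucose + BUN/2.8
= 2·127 + 18.3 + 29/2.8
= 254 + 18.30 + 10.36
= 282.66 mOsm/kg ≈ 282.7 mOsm/kg
Osmolar gap = measured − calculated = 290 − 282.7 = 7.3 mOsm/kg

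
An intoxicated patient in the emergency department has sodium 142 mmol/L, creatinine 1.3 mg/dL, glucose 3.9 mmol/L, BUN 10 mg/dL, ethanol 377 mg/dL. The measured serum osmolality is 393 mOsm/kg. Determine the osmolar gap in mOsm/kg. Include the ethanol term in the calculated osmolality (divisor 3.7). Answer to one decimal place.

-0.4 mOsm/kg

Calculated osmolality = 2·Na + glucose + BUN/2.8 + ethanol/3.7
= 2·142 + 3.9 + 10/2.8 + 377/3.7
= 284 + 3.90 + 3.57 + 101.89
= 393.36 mOsm/kg ≈ 393.4 mOsm/kg
Osmolar gap = measured − calculated = 393 − 393.4 = -0.4 mOsm/kg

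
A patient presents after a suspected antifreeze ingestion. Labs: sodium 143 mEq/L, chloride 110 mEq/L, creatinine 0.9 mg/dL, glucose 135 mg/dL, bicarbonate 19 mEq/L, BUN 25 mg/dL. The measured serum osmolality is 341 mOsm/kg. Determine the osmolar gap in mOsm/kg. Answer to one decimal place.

Calculated osmolality = 2·Na + glucose/18 + BUN/2.8
= 2·143 + 135/18 + 25/2.8
= 286 + 7.50 + 8.93
= 302.43 mOsm/kg ≈ 302.4 mOsm/kg
Osmolar gap = measured − calculated = 341 − 302.4 = 38.6 mOsm/kg

38.6 mOsm/kg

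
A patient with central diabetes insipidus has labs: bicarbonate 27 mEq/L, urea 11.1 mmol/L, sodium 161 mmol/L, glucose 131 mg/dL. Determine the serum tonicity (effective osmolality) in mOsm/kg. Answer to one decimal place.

329.3 mOsm/kg

Effective osmolality excludes urea (freely permeant across cell membranes):
2·Na + glucose/18
= 2·161 + 131/18
= 322 + 7.28
= 329.28 mOsm/kg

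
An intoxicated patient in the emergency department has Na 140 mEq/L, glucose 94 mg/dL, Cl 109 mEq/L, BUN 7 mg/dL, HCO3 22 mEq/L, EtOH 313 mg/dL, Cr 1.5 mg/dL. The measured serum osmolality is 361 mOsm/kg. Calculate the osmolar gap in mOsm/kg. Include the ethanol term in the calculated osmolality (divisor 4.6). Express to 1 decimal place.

Calculated osmolality = 2·Na + glucose/18 + BUN/2.8 + ethanol/4.6
= 2·140 + 94/18 + 7/2.8 + 313/4.6
= 280 + 5.22 + 2.50 + 68.04
= 355.76 mOsm/kg ≈ 355.8 mOsm/kg
Osmolar gap = measured − calculated = 361 − 355.8 = 5.2 mOsm/kg

5.2 mOsm/kg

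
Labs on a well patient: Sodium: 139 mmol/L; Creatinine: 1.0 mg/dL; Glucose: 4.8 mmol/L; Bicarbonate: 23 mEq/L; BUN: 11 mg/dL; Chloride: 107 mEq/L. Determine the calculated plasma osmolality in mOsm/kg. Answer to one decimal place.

Calculated osmolality = 2·Na + glucose + BUN/2.8
= 2·139 + 4.8 + 11/2.8
= 278 + 4.80 + 3.93
= 286.73 mOsm/kg

286.7 mOsm/kg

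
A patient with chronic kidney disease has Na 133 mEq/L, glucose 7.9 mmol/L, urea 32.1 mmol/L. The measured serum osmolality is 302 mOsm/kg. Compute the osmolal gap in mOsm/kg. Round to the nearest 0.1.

-4.0 mOsm/kg

Calculated osmolality = 2·Na + glucose + urea
= 2·133 + 7.9 + 32.1
= 266 + 7.90 + 32.10
= 306 mOsm/kg ≈ 306.0 mOsm/kg
Osmolar gap = measured − calculated = 302 − 306.0 = -4.0 mOsm/kg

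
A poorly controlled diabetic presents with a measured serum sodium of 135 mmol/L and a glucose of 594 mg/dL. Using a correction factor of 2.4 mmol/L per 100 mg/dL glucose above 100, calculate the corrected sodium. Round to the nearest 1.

Corrected Na = measured Na + 2.4 · (glucose − 100)/100
= 135 + 2.4 · (594 − 100)/100
= 135 + 11.9
= 146.9 mmol/L

147 mmol/L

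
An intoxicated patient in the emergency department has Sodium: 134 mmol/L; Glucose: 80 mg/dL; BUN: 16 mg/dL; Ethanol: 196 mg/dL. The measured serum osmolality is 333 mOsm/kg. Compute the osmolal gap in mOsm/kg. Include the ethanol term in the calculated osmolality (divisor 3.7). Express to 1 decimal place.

1.9 mOsm/kg

Calculated osmolality = 2·Na + glucose/18 + BUN/2.8 + ethanol/3.7
= 2·134 + 80/18 + 16/2.8 + 196/3.7
= 268 + 4.44 + 5.71 + 52.97
= 331.12 mOsm/kg ≈ 331.1 mOsm/kg
Osmolar gap = measured − calculated = 333 − 331.1 = 1.9 mOsm/kg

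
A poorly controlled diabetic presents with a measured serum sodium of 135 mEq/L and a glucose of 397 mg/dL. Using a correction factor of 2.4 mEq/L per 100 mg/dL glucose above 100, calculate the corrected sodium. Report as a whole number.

142 mEq/L

Corrected Na = measured Na + 2.4 · (glucose − 100)/100
= 135 + 2.4 · (397 − 100)/100
= 135 + 7.1
= 142.1 mEq/L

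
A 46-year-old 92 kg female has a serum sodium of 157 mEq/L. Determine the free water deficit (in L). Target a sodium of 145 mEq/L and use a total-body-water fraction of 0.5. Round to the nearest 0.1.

3.8 L

TBW = 0.5 · 92 = 46 L
Free water deficit = TBW · (Na/145 − 1)
= 46 · (157/145 − 1)
= 46 · 0.0828
= 3.81 L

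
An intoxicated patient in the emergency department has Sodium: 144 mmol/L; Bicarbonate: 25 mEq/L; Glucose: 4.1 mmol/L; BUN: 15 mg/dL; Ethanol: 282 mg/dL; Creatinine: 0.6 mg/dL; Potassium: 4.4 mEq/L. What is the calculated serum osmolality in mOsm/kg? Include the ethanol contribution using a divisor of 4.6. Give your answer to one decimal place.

Calculated osmolality = 2·Na + glucose + BUN/2.8 + ethanol/4.6
= 2·144 + 4.1 + 15/2.8 + 282/4.6
= 288 + 4.10 + 5.36 + 61.30
= 358.76 mOsm/kg

358.8 mOsm/kg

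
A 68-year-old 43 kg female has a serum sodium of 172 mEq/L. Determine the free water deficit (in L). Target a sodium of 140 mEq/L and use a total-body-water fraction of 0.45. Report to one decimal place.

TBW = 0.45 · 43 = 19.35 L
Free water deficit = TBW · (Na/140 − 1)
= 19.35 · (172/140 − 1)
= 19.35 · 0.2286
= 4.42 L

4.4 L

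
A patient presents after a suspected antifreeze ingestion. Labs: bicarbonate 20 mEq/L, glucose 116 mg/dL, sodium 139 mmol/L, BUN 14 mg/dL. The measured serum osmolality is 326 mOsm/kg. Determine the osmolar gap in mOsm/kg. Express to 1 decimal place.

36.6 mOsm/kg

Calculated osmolality = 2·Na + glucose/18 + BUN/2.8
= 2·139 + 116/18 + 14/2.8
= 278 + 6.44 + 5
= 289.44 mOsm/kg ≈ 289.4 mOsm/kg
Osmolar gap = measured − calculated = 326 − 289.4 = 36.6 mOsm/kg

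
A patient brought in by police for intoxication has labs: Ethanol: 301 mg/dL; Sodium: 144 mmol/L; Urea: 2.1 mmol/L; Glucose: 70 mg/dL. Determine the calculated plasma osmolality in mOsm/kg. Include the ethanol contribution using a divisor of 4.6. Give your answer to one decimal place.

Calculated osmolality = 2·Na + glucose/18 + urea + ethanol/4.6
= 2·144 + 70/18 + 2.1 + 301/4.6
= 288 + 3.89 + 2.10 + 65.43
= 359.42 mOsm/kg

359.4 mOsm/kg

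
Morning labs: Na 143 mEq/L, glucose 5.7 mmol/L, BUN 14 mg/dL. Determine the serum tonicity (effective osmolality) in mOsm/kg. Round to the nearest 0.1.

Effective osmolality excludes urea (freely permeant across cell membranes):
2·Na + glucose
= 2·143 + 5.7
= 286 + 5.7
= 291.7 mOsm/kg

291.7 mOsm/kg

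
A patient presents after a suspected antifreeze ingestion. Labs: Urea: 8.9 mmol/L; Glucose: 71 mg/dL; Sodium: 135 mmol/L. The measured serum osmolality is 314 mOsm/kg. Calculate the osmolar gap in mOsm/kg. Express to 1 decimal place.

31.2 mOsm/kg

Calculated osmolality = 2·Na + glucose/18 + urea
= 2·135 + 71/18 + 8.9
= 270 + 3.94 + 8.90
= 282.84 mOsm/kg ≈ 282.8 mOsm/kg
Osmolar gap = measured − calculated = 314 − 282.8 = 31.2 mOsm/kg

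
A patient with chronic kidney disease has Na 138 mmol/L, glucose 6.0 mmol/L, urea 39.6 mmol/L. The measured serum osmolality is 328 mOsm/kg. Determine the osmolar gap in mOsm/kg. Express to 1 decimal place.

6.4 mOsm/kg

Calculated osmolality = 2·Na + glucose + urea
= 2·138 + 6 + 39.6
= 276 + 6 + 39.60
= 321.6 mOsm/kg ≈ 321.6 mOsm/kg
Osmolar gap = measured − calculated = 328 − 321.6 = 6.4 mOsm/kg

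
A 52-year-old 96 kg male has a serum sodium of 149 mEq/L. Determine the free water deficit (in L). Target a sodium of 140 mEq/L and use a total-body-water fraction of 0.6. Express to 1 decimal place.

3.7 L

TBW = 0.6 · 96 = 57.6 L
Free water deficit = TBW · (Na/140 − 1)
= 57.6 · (149/140 − 1)
= 57.6 · 0.0643
= 3.7 L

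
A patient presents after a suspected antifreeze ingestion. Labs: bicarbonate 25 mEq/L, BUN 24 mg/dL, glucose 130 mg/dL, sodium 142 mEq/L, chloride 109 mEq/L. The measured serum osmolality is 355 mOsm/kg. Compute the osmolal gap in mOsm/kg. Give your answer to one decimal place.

Calculated osmolality = 2·Na + glucose/18 + BUN/2.8
= 2·142 + 130/18 + 24/2.8
= 284 + 7.22 + 8.57
= 299.79 mOsm/kg ≈ 299.8 mOsm/kg
Osmolar gap = measured − calculated = 355 − 299.8 = 55.2 mOsm/kg

55.2 mOsm/kg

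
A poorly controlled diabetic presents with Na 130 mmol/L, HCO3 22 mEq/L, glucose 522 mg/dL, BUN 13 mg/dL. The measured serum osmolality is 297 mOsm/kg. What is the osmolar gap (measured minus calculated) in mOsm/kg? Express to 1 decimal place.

Calculated osmolality = 2·Na + glucose/18 + BUN/2.8
= 2·130 + 522/18 + 13/2.8
= 260 + 29 + 4.64
= 293.64 mOsm/kg ≈ 293.6 mOsm/kg
Osmolar gap = measured − calculated = 297 − 293.6 = 3.4 mOsm/kg

3.4 mOsm/kg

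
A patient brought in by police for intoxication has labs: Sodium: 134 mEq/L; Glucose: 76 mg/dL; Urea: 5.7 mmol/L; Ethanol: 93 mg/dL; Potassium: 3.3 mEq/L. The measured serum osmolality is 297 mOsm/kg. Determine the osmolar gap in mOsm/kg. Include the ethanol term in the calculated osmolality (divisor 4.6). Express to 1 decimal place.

-1.1 mOsm/kg

Calculated osmolality = 2·Na + glucose/18 + urea + ethanol/4.6
= 2·134 + 76/18 + 5.7 + 93/4.6
= 268 + 4.22 + 5.70 + 20.22
= 298.14 mOsm/kg ≈ 298.1 mOsm/kg
Osmolar gap = measured − calculated = 297 − 298.1 = -1.1 mOsm/kg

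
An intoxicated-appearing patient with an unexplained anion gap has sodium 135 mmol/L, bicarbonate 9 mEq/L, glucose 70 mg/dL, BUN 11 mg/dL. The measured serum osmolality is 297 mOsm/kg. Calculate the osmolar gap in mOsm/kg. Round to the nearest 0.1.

19.2 mOsm/kg

Calculated osmolality = 2·Na + glucose/18 + BUN/2.8
= 2·135 + 70/18 + 11/2.8
= 270 + 3.89 + 3.93
= 277.82 mOsm/kg ≈ 277.8 mOsm/kg
Osmolar gap = measured − calculated = 297 − 277.8 = 19.2 mOsm/kg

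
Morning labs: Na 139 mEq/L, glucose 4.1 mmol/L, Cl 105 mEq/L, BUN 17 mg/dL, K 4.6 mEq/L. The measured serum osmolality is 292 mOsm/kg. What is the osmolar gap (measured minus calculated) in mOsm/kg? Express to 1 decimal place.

Calculated osmolality = 2·Na + glucose + BUN/2.8
= 2·139 + 4.1 + 17/2.8
= 278 + 4.10 + 6.07
= 288.17 mOsm/kg ≈ 288.2 mOsm/kg
Osmolar gap = measured − calculated = 292 − 288.2 = 3.8 mOsm/kg

3.8 mOsm/kg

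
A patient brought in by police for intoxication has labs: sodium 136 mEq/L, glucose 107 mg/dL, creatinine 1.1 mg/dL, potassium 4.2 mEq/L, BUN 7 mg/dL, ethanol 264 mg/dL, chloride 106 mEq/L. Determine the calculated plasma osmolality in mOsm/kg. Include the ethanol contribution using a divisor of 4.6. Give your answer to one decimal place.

Calculated osmolality = 2·Na + glucose/18 + BUN/2.8 + ethanol/4.6
= 2·136 + 107/18 + 7/2.8 + 264/4.6
= 272 + 5.94 + 2.50 + 57.39
= 337.83 mOsm/kg

337.8 mOsm/kg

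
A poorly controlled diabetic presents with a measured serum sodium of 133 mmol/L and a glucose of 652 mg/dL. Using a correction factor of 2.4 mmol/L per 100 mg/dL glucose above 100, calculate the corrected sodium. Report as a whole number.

146 mmol/L

Corrected Na = measured Na + 2.4 · (glucose − 100)/100
= 133 + 2.4 · (652 − 100)/100
= 133 + 13.2
= 146.2 mmol/L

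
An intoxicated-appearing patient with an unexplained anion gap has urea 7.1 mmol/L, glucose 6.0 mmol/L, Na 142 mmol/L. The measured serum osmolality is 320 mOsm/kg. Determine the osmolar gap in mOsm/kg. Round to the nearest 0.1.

22.9 mOsm/kg

Calculated osmolality = 2·Na + glucose + urea
= 2·142 + 6 + 7.1
= 284 + 6 + 7.10
= 297.1 mOsm/kg ≈ 297.1 mOsm/kg
Osmolar gap = measured − calculated = 320 − 297.1 = 22.9 mOsm/kg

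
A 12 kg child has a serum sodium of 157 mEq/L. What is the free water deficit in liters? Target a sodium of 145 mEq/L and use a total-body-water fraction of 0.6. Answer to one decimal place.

0.6 L

TBW = 0.6 · 12 = 7.2 L
Free water deficit = TBW · (Na/145 − 1)
= 7.2 · (157/145 − 1)
= 7.2 · 0.0828
= 0.6 L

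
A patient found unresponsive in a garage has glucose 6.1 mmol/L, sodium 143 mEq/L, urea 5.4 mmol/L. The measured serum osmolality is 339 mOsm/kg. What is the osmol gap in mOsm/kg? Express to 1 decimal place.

Calculated osmolality = 2·Na + glucose + urea
= 2·143 + 6.1 + 5.4
= 286 + 6.10 + 5.40
= 297.5 mOsm/kg ≈ 297.5 mOsm/kg
Osmolar gap = measured − calculated = 339 − 297.5 = 41.5 mOsm/kg

41.5 mOsm/kg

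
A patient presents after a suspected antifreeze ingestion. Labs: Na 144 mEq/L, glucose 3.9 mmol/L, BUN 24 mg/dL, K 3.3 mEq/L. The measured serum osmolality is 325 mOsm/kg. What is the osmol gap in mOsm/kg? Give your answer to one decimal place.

24.5 mOsm/kg

Calculated osmolality = 2·Na + glucose + BUN/2.8
= 2·144 + 3.9 + 24/2.8
= 288 + 3.90 + 8.57
= 300.47 mOsm/kg ≈ 300.5 mOsm/kg
Osmolar gap = measured − calculated = 325 − 300.5 = 24.5 mOsm/kg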